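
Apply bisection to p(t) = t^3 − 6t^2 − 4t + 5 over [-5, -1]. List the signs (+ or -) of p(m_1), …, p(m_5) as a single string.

----+

m = -3, p(m) = -64 (−); new bracket [-3, -1]
m = -2, p(m) = -19 (−); new bracket [-2, -1]
m = -1.5, p(m) = -5.875 (−); new bracket [-1.5, -1]
m = -1.25, p(m) = -1.3281 (−); new bracket [-1.25, -1]
m = -1.125, p(m) = 0.4824 (+); new bracket [-1.25, -1.125]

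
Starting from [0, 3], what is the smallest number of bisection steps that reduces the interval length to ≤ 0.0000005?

23

Width after n steps is 3/2^n. Need 2^n ≥ 3/0.0000005 = 6000000.
2^22 = 4194304 < 6000000 ≤ 2^23 = 8388608, so n = 23.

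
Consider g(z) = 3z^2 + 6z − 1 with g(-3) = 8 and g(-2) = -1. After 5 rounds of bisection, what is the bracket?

[-2.15625, -2.125]

m = -2.5, g(m) = 2.75 (+); new bracket [-2.5, -2]
m = -2.25, g(m) = 0.6875 (+); new bracket [-2.25, -2]
m = -2.125, g(m) = -0.203125 (−); new bracket [-2.25, -2.125]
m = -2.1875, g(m) = 0.2305 (+); new bracket [-2.1875, -2.125]
m = -2.15625, g(m) = 0.0107 (+); new bracket [-2.15625, -2.125]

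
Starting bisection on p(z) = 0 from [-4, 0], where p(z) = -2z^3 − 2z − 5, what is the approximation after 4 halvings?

p(-2) = 15 > 0, so the root lies in [-2, 0]
p(-1) = -1 < 0, so the root lies in [-2, -1]
p(-1.5) = 4.75 > 0, so the root lies in [-1.5, -1]
p(-1.25) = 1.4062 > 0, so the root lies in [-1.25, -1]

-1.25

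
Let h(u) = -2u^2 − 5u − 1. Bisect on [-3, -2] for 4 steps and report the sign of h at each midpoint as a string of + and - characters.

u = -2.5 gives h = -1, negative; keep [-2.5, -2]
u = -2.25 gives h = 0.125, positive; keep [-2.5, -2.25]
u = -2.375 gives h = -0.40625, negative; keep [-2.375, -2.25]
u = -2.3125 gives h = -0.1328, negative; keep [-2.3125, -2.25]

-+--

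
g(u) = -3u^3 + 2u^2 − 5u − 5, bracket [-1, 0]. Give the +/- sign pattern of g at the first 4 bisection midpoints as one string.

-+-+

g(-0.5) = -1.625 < 0, so the root lies in [-1, -0.5]
g(-0.75) = 1.140625 > 0, so the root lies in [-0.75, -0.5]
g(-0.625) = -0.361328 < 0, so the root lies in [-0.75, -0.625]
g(-0.6875) = 0.3577 > 0, so the root lies in [-0.6875, -0.625]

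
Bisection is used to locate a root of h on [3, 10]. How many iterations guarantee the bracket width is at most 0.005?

11

Width after n steps is 7/2^n. Need 2^n ≥ 7/0.005 = 1400.
2^10 = 1024 < 1400 ≤ 2^11 = 2048, so n = 11.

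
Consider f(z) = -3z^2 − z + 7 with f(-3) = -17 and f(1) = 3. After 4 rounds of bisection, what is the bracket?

z = -1 gives f = 5, positive; keep [-3, -1]
z = -2 gives f = -3, negative; keep [-2, -1]
z = -1.5 gives f = 1.75, positive; keep [-2, -1.5]
z = -1.75 gives f = -0.4375, negative; keep [-1.75, -1.5]

[-1.75, -1.5]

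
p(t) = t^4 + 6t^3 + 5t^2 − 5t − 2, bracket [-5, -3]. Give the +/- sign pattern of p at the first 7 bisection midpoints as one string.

--+----

midpoint -4: p = -30 < 0 → [-5, -4]
midpoint -4.5: p = -14.9375 < 0 → [-5, -4.5]
midpoint -4.75: p = 0.597656 > 0 → [-4.75, -4.5]
midpoint -4.625: p = -7.9529 < 0 → [-4.75, -4.625]
midpoint -4.6875: p = -3.8826 < 0 → [-4.75, -4.6875]
midpoint -4.71875: p = -1.6949 < 0 → [-4.75, -4.71875]
midpoint -4.734375: p = -0.5618 < 0 → [-4.75, -4.734375]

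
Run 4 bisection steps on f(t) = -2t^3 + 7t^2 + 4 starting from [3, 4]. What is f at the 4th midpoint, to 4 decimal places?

-1.0991

f(3.5) = 4 > 0, so the root lies in [3.5, 4]
f(3.75) = -3.03125 < 0, so the root lies in [3.5, 3.75]
f(3.625) = 0.714844 > 0, so the root lies in [3.625, 3.75]
f(3.6875) = -1.0991 < 0, so the root lies in [3.625, 3.6875]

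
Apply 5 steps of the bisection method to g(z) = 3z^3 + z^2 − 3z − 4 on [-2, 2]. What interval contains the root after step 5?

g(0) = -4 < 0, so the root lies in [0, 2]
g(1) = -3 < 0, so the root lies in [1, 2]
g(1.5) = 3.875 > 0, so the root lies in [1, 1.5]
g(1.25) = -0.3281 < 0, so the root lies in [1.25, 1.5]
g(1.375) = 1.5645 > 0, so the root lies in [1.25, 1.375]

[1.25, 1.375]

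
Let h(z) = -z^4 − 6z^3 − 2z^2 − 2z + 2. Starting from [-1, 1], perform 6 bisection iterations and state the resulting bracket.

z = 0 gives h = 2, positive; keep [0, 1]
z = 0.5 gives h = -0.3125, negative; keep [0, 0.5]
z = 0.25 gives h = 1.277344, positive; keep [0.25, 0.5]
z = 0.375 gives h = 0.6326, positive; keep [0.375, 0.5]
z = 0.4375 gives h = 0.2031, positive; keep [0.4375, 0.5]
z = 0.46875 gives h = -0.0432, negative; keep [0.4375, 0.46875]

[0.4375, 0.46875]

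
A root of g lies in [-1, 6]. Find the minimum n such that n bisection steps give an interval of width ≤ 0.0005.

Width after n steps is 7/2^n. Need 2^n ≥ 7/0.0005 = 14000.
2^13 = 8192 < 14000 ≤ 2^14 = 16384, so n = 14.

14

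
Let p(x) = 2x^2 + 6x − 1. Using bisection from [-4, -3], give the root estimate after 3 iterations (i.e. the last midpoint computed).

-3.125

m = -3.5, p(m) = 2.5 (+); new bracket [-3.5, -3]
m = -3.25, p(m) = 0.625 (+); new bracket [-3.25, -3]
m = -3.125, p(m) = -0.21875 (−); new bracket [-3.25, -3.125]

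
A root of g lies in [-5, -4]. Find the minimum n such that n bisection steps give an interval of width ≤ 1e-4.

Width after n steps is 1/2^n. Need 2^n ≥ 1/1e-4 = 10000.
2^13 = 8192 < 10000 ≤ 2^14 = 16384, so n = 14.

14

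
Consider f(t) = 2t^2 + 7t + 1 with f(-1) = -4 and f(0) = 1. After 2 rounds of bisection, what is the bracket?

t = -0.5 gives f = -2, negative; keep [-0.5, 0]
t = -0.25 gives f = -0.625, negative; keep [-0.25, 0]

[-0.25, 0]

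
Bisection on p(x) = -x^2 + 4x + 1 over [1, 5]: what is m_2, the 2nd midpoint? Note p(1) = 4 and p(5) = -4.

p(3) = 4 > 0, so the root lies in [3, 5]
p(4) = 1 > 0, so the root lies in [4, 5]

4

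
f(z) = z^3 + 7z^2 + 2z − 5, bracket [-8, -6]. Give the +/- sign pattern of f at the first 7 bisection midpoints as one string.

-+--+-+

midpoint -7: f = -19 < 0 → [-7, -6]
midpoint -6.5: f = 3.125 > 0 → [-7, -6.5]
midpoint -6.75: f = -7.109375 < 0 → [-6.75, -6.5]
midpoint -6.625: f = -1.791 < 0 → [-6.625, -6.5]
midpoint -6.5625: f = 0.7166 > 0 → [-6.625, -6.5625]
midpoint -6.59375: f = -0.5247 < 0 → [-6.59375, -6.5625]
midpoint -6.578125: f = 0.099 > 0 → [-6.59375, -6.578125]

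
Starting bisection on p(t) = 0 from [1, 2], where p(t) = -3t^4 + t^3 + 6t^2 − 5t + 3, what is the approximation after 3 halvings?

t = 1.5 gives p = -2.8125, negative; keep [1, 1.5]
t = 1.25 gives p = 0.753906, positive; keep [1.25, 1.5]
t = 1.375 gives p = -0.655029, negative; keep [1.25, 1.375]

1.375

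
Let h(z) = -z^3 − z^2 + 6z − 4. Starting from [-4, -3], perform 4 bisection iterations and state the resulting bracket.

[-3.25, -3.1875]

midpoint -3.5: h = 5.625 > 0 → [-3.5, -3]
midpoint -3.25: h = 0.265625 > 0 → [-3.25, -3]
midpoint -3.125: h = -1.998047 < 0 → [-3.25, -3.125]
midpoint -3.1875: h = -0.8997 < 0 → [-3.25, -3.1875]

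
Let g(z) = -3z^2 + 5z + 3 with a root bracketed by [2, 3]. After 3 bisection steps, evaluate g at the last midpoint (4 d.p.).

z = 2.5 gives g = -3.25, negative; keep [2, 2.5]
z = 2.25 gives g = -0.9375, negative; keep [2, 2.25]
z = 2.125 gives g = 0.078125, positive; keep [2.125, 2.25]

0.0781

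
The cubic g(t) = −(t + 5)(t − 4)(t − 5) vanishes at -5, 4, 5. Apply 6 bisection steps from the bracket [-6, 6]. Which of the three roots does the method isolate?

midpoint 0: g = -100 < 0 → [-6, 0]
midpoint -3: g = -112 < 0 → [-6, -3]
midpoint -4.5: g = -40.375 < 0 → [-6, -4.5]
midpoint -5.25: g = 23.7031 > 0 → [-5.25, -4.5]
midpoint -4.875: g = -10.9551 < 0 → [-5.25, -4.875]
midpoint -5.0625: g = 5.6995 > 0 → [-5.0625, -4.875]

-5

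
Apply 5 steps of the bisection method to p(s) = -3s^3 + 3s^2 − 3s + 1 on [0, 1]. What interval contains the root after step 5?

[0.4375, 0.46875]

p(0.5) = -0.125 < 0, so the root lies in [0, 0.5]
p(0.25) = 0.390625 > 0, so the root lies in [0.25, 0.5]
p(0.375) = 0.138672 > 0, so the root lies in [0.375, 0.5]
p(0.4375) = 0.0105 > 0, so the root lies in [0.4375, 0.5]
p(0.46875) = -0.0561 < 0, so the root lies in [0.4375, 0.46875]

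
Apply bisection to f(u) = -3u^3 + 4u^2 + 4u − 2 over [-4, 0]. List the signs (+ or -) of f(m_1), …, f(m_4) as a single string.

++--

midpoint -2: f = 30 > 0 → [-2, 0]
midpoint -1: f = 1 > 0 → [-1, 0]
midpoint -0.5: f = -2.625 < 0 → [-1, -0.5]
midpoint -0.75: f = -1.4844 < 0 → [-1, -0.75]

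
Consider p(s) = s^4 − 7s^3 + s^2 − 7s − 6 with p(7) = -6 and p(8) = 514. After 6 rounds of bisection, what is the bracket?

[7.015625, 7.03125]

midpoint 7.5: p = 208.6875 > 0 → [7, 7.5]
midpoint 7.25: p = 91.082031 > 0 → [7, 7.25]
midpoint 7.125: p = 40.10376 > 0 → [7, 7.125]
midpoint 7.0625: p = 16.4583 > 0 → [7, 7.0625]
midpoint 7.03125: p = 5.0827 > 0 → [7, 7.03125]
midpoint 7.015625: p = -0.495 < 0 → [7.015625, 7.03125]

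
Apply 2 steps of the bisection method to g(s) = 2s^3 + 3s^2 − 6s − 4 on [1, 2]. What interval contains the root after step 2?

midpoint 1.5: g = 0.5 > 0 → [1, 1.5]
midpoint 1.25: g = -2.90625 < 0 → [1.25, 1.5]

[1.25, 1.5]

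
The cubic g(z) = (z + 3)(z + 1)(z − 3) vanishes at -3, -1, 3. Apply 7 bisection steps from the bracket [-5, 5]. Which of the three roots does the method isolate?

3

z = 0 gives g = -9, negative; keep [0, 5]
z = 2.5 gives g = -9.625, negative; keep [2.5, 5]
z = 3.75 gives g = 24.046875, positive; keep [2.5, 3.75]
z = 3.125 gives g = 3.1582, positive; keep [2.5, 3.125]
z = 2.8125 gives g = -4.155, negative; keep [2.8125, 3.125]
z = 2.96875 gives g = -0.7403, negative; keep [2.96875, 3.125]
z = 3.046875 gives g = 1.1471, positive; keep [2.96875, 3.046875]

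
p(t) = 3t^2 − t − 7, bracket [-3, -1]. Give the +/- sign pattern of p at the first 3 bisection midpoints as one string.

t = -2 gives p = 7, positive; keep [-2, -1]
t = -1.5 gives p = 1.25, positive; keep [-1.5, -1]
t = -1.25 gives p = -1.0625, negative; keep [-1.5, -1.25]

++-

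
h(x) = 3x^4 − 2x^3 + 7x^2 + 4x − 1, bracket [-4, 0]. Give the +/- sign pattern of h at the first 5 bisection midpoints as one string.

m = -2, h(m) = 83 (+); new bracket [-2, 0]
m = -1, h(m) = 7 (+); new bracket [-1, 0]
m = -0.5, h(m) = -0.8125 (−); new bracket [-1, -0.5]
m = -0.75, h(m) = 1.7305 (+); new bracket [-0.75, -0.5]
m = -0.625, h(m) = 0.1804 (+); new bracket [-0.625, -0.5]

++-++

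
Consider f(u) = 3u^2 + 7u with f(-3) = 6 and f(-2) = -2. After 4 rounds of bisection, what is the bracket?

f(-2.5) = 1.25 > 0, so the root lies in [-2.5, -2]
f(-2.25) = -0.5625 < 0, so the root lies in [-2.5, -2.25]
f(-2.375) = 0.296875 > 0, so the root lies in [-2.375, -2.25]
f(-2.3125) = -0.1445 < 0, so the root lies in [-2.375, -2.3125]

[-2.375, -2.3125]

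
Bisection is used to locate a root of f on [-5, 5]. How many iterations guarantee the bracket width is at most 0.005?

11

Width after n steps is 10/2^n. Need 2^n ≥ 10/0.005 = 2000.
2^10 = 1024 < 2000 ≤ 2^11 = 2048, so n = 11.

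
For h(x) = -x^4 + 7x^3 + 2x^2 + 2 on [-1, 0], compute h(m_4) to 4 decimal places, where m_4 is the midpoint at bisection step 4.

0.4473

m = -0.5, h(m) = 1.5625 (+); new bracket [-1, -0.5]
m = -0.75, h(m) = -0.144531 (−); new bracket [-0.75, -0.5]
m = -0.625, h(m) = 0.919678 (+); new bracket [-0.75, -0.625]
m = -0.6875, h(m) = 0.4473 (+); new bracket [-0.75, -0.6875]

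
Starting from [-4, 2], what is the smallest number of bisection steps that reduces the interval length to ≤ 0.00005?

17

Width after n steps is 6/2^n. Need 2^n ≥ 6/0.00005 = 120000.
2^16 = 65536 < 120000 ≤ 2^17 = 131072, so n = 17.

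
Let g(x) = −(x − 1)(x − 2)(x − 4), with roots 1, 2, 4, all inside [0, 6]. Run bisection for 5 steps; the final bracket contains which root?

4

m = 3, g(m) = 2 (+); new bracket [3, 6]
m = 4.5, g(m) = -4.375 (−); new bracket [3, 4.5]
m = 3.75, g(m) = 1.203125 (+); new bracket [3.75, 4.5]
m = 4.125, g(m) = -0.8301 (−); new bracket [3.75, 4.125]
m = 3.9375, g(m) = 0.3557 (+); new bracket [3.9375, 4.125]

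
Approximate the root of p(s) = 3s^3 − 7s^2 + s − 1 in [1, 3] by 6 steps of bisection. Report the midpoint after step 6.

s = 2 gives p = -3, negative; keep [2, 3]
s = 2.5 gives p = 4.625, positive; keep [2, 2.5]
s = 2.25 gives p = -0.015625, negative; keep [2.25, 2.5]
s = 2.375 gives p = 2.0801, positive; keep [2.25, 2.375]
s = 2.3125 gives p = 0.9783, positive; keep [2.25, 2.3125]
s = 2.28125 gives p = 0.4681, positive; keep [2.25, 2.28125]

2.28125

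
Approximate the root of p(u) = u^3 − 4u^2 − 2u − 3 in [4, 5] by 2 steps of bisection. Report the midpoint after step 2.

midpoint 4.5: p = -1.875 < 0 → [4.5, 5]
midpoint 4.75: p = 4.421875 > 0 → [4.5, 4.75]

4.75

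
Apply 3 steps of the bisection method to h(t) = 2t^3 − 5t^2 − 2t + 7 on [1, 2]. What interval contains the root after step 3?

[1.25, 1.375]

m = 1.5, h(m) = -0.5 (−); new bracket [1, 1.5]
m = 1.25, h(m) = 0.59375 (+); new bracket [1.25, 1.5]
m = 1.375, h(m) = -0.003906 (−); new bracket [1.25, 1.375]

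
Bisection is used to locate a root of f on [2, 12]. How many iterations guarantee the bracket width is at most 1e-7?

Width after n steps is 10/2^n. Need 2^n ≥ 10/1e-7 = 100000000.
2^26 = 67108864 < 100000000 ≤ 2^27 = 134217728, so n = 27.

27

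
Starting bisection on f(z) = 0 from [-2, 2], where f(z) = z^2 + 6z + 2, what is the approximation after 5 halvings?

z = 0 gives f = 2, positive; keep [-2, 0]
z = -1 gives f = -3, negative; keep [-1, 0]
z = -0.5 gives f = -0.75, negative; keep [-0.5, 0]
z = -0.25 gives f = 0.5625, positive; keep [-0.5, -0.25]
z = -0.375 gives f = -0.1094, negative; keep [-0.375, -0.25]

-0.375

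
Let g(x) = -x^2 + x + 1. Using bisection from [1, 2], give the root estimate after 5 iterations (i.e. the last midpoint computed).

midpoint 1.5: g = 0.25 > 0 → [1.5, 2]
midpoint 1.75: g = -0.3125 < 0 → [1.5, 1.75]
midpoint 1.625: g = -0.015625 < 0 → [1.5, 1.625]
midpoint 1.5625: g = 0.1211 > 0 → [1.5625, 1.625]
midpoint 1.59375: g = 0.0537 > 0 → [1.59375, 1.625]

1.59375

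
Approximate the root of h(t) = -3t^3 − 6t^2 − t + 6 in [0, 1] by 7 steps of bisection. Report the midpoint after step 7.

0.7890625

t = 0.5 gives h = 3.625, positive; keep [0.5, 1]
t = 0.75 gives h = 0.609375, positive; keep [0.75, 1]
t = 0.875 gives h = -1.478516, negative; keep [0.75, 0.875]
t = 0.8125 gives h = -0.3826, negative; keep [0.75, 0.8125]
t = 0.78125 gives h = 0.1261, positive; keep [0.78125, 0.8125]
t = 0.796875 gives h = -0.125, negative; keep [0.78125, 0.796875]
t = 0.7890625 gives h = 0.0014, positive; keep [0.7890625, 0.796875]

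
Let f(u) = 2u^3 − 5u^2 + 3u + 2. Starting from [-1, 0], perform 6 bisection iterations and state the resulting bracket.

[-0.390625, -0.375]

u = -0.5 gives f = -1, negative; keep [-0.5, 0]
u = -0.25 gives f = 0.90625, positive; keep [-0.5, -0.25]
u = -0.375 gives f = 0.066406, positive; keep [-0.5, -0.375]
u = -0.4375 gives f = -0.437, negative; keep [-0.4375, -0.375]
u = -0.40625 gives f = -0.178, negative; keep [-0.40625, -0.375]
u = -0.390625 gives f = -0.054, negative; keep [-0.390625, -0.375]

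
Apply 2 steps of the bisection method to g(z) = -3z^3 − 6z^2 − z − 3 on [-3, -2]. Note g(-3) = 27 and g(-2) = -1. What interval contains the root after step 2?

[-2.25, -2]

z = -2.5 gives g = 8.875, positive; keep [-2.5, -2]
z = -2.25 gives g = 3.046875, positive; keep [-2.25, -2]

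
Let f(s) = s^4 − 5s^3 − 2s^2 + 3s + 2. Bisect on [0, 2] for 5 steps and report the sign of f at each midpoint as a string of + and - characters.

m = 1, f(m) = -1 (−); new bracket [0, 1]
m = 0.5, f(m) = 2.4375 (+); new bracket [0.5, 1]
m = 0.75, f(m) = 1.332031 (+); new bracket [0.75, 1]
m = 0.875, f(m) = 0.3303 (+); new bracket [0.875, 1]
m = 0.9375, f(m) = -0.2927 (−); new bracket [0.875, 0.9375]

-+++-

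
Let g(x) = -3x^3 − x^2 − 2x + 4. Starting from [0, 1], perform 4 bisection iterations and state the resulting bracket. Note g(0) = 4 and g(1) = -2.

[0.8125, 0.875]

g(0.5) = 2.375 > 0, so the root lies in [0.5, 1]
g(0.75) = 0.671875 > 0, so the root lies in [0.75, 1]
g(0.875) = -0.525391 < 0, so the root lies in [0.75, 0.875]
g(0.8125) = 0.1057 > 0, so the root lies in [0.8125, 0.875]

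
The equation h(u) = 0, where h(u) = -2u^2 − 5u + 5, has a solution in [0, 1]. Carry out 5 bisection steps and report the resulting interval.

[0.75, 0.78125]

u = 0.5 gives h = 2, positive; keep [0.5, 1]
u = 0.75 gives h = 0.125, positive; keep [0.75, 1]
u = 0.875 gives h = -0.90625, negative; keep [0.75, 0.875]
u = 0.8125 gives h = -0.3828, negative; keep [0.75, 0.8125]
u = 0.78125 gives h = -0.127, negative; keep [0.75, 0.78125]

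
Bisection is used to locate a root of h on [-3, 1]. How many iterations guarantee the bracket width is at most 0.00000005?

Width after n steps is 4/2^n. Need 2^n ≥ 4/0.00000005 = 80000000.
2^26 = 67108864 < 80000000 ≤ 2^27 = 134217728, so n = 27.

27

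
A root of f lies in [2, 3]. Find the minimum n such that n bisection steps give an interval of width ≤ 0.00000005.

Width after n steps is 1/2^n. Need 2^n ≥ 1/0.00000005 = 20000000.
2^24 = 16777216 < 20000000 ≤ 2^25 = 33554432, so n = 25.

25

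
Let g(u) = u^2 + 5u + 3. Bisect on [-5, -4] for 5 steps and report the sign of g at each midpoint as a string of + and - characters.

u = -4.5 gives g = 0.75, positive; keep [-4.5, -4]
u = -4.25 gives g = -0.1875, negative; keep [-4.5, -4.25]
u = -4.375 gives g = 0.265625, positive; keep [-4.375, -4.25]
u = -4.3125 gives g = 0.0352, positive; keep [-4.3125, -4.25]
u = -4.28125 gives g = -0.0771, negative; keep [-4.3125, -4.28125]

+-++-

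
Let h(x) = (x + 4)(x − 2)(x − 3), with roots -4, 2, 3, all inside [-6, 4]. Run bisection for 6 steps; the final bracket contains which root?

m = -1, h(m) = 36 (+); new bracket [-6, -1]
m = -3.5, h(m) = 17.875 (+); new bracket [-6, -3.5]
m = -4.75, h(m) = -39.234375 (−); new bracket [-4.75, -3.5]
m = -4.125, h(m) = -5.4551 (−); new bracket [-4.125, -3.5]
m = -3.8125, h(m) = 7.4246 (+); new bracket [-4.125, -3.8125]
m = -3.96875, h(m) = 1.2998 (+); new bracket [-4.125, -3.96875]

-4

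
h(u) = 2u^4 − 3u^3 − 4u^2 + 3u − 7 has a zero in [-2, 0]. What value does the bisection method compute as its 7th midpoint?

h(-1) = -9 < 0, so the root lies in [-2, -1]
h(-1.5) = -0.25 < 0, so the root lies in [-2, -1.5]
h(-1.75) = 10.335938 > 0, so the root lies in [-1.75, -1.5]
h(-1.625) = 4.3813 > 0, so the root lies in [-1.625, -1.5]
h(-1.5625) = 1.9119 > 0, so the root lies in [-1.5625, -1.5]
h(-1.53125) = 0.7939 > 0, so the root lies in [-1.53125, -1.5]
h(-1.515625) = 0.2629 > 0, so the root lies in [-1.515625, -1.5]

-1.515625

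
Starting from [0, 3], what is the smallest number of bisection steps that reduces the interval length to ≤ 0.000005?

20

Width after n steps is 3/2^n. Need 2^n ≥ 3/0.000005 = 600000.
2^19 = 524288 < 600000 ≤ 2^20 = 1048576, so n = 20.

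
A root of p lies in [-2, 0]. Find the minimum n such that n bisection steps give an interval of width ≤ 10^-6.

Width after n steps is 2/2^n. Need 2^n ≥ 2/10^-6 = 2000000.
2^20 = 1048576 < 2000000 ≤ 2^21 = 2097152, so n = 21.

21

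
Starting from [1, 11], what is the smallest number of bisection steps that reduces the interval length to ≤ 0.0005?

15

Width after n steps is 10/2^n. Need 2^n ≥ 10/0.0005 = 20000.
2^14 = 16384 < 20000 ≤ 2^15 = 32768, so n = 15.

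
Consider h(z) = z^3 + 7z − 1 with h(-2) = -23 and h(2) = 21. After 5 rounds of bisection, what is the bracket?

[0.125, 0.25]

midpoint 0: h = -1 < 0 → [0, 2]
midpoint 1: h = 7 > 0 → [0, 1]
midpoint 0.5: h = 2.625 > 0 → [0, 0.5]
midpoint 0.25: h = 0.7656 > 0 → [0, 0.25]
midpoint 0.125: h = -0.123 < 0 → [0.125, 0.25]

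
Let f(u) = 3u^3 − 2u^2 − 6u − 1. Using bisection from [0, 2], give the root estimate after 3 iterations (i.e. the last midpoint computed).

midpoint 1: f = -6 < 0 → [1, 2]
midpoint 1.5: f = -4.375 < 0 → [1.5, 2]
midpoint 1.75: f = -1.546875 < 0 → [1.75, 2]

1.75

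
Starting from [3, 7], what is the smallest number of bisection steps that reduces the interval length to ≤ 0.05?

Width after n steps is 4/2^n. Need 2^n ≥ 4/0.05 = 80.
2^6 = 64 < 80 ≤ 2^7 = 128, so n = 7.

7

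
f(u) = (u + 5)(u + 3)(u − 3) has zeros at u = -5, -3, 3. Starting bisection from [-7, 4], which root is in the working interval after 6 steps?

3

u = -1.5 gives f = -23.625, negative; keep [-1.5, 4]
u = 1.25 gives f = -46.484375, negative; keep [1.25, 4]
u = 2.625 gives f = -16.083984, negative; keep [2.625, 4]
u = 3.3125 gives f = 16.3977, positive; keep [2.625, 3.3125]
u = 2.96875 gives f = -1.4864, negative; keep [2.96875, 3.3125]
u = 3.140625 gives f = 7.0296, positive; keep [2.96875, 3.140625]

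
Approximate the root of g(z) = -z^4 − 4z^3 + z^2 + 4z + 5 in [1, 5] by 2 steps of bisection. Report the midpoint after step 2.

g(3) = -163 < 0, so the root lies in [1, 3]
g(2) = -31 < 0, so the root lies in [1, 2]

2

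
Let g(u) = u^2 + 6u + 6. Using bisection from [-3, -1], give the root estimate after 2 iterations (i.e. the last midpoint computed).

-1.5

midpoint -2: g = -2 < 0 → [-2, -1]
midpoint -1.5: g = -0.75 < 0 → [-1.5, -1]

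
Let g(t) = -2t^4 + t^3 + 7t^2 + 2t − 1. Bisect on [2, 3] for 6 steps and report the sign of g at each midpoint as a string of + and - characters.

--+++-

g(2.5) = -14.75 < 0, so the root lies in [2, 2.5]
g(2.25) = -0.929688 < 0, so the root lies in [2, 2.25]
g(2.125) = 3.67334 > 0, so the root lies in [2.125, 2.25]
g(2.1875) = 1.5432 > 0, so the root lies in [2.1875, 2.25]
g(2.21875) = 0.3511 > 0, so the root lies in [2.21875, 2.25]
g(2.234375) = -0.278 < 0, so the root lies in [2.21875, 2.234375]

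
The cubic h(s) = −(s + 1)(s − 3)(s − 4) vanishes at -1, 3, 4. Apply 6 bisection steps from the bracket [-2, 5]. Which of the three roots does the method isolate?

midpoint 1.5: h = -9.375 < 0 → [-2, 1.5]
midpoint -0.25: h = -10.359375 < 0 → [-2, -0.25]
midpoint -1.125: h = 2.642578 > 0 → [-1.125, -0.25]
midpoint -0.6875: h = -5.4016 < 0 → [-1.125, -0.6875]
midpoint -0.90625: h = -1.7967 < 0 → [-1.125, -0.90625]
midpoint -1.015625: h = 0.3147 > 0 → [-1.015625, -0.90625]

-1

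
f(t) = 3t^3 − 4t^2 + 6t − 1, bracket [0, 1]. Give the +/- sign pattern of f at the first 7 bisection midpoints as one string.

m = 0.5, f(m) = 1.375 (+); new bracket [0, 0.5]
m = 0.25, f(m) = 0.296875 (+); new bracket [0, 0.25]
m = 0.125, f(m) = -0.306641 (−); new bracket [0.125, 0.25]
m = 0.1875, f(m) = 0.0042 (+); new bracket [0.125, 0.1875]
m = 0.15625, f(m) = -0.1487 (−); new bracket [0.15625, 0.1875]
m = 0.171875, f(m) = -0.0717 (−); new bracket [0.171875, 0.1875]
m = 0.1796875, f(m) = -0.0336 (−); new bracket [0.1796875, 0.1875]

++-+---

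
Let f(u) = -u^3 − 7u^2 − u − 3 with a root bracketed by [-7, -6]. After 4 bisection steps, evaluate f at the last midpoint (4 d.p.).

0.9294

midpoint -6.5: f = -17.625 < 0 → [-7, -6.5]
midpoint -6.75: f = -7.640625 < 0 → [-7, -6.75]
midpoint -6.875: f = -2.033203 < 0 → [-7, -6.875]
midpoint -6.9375: f = 0.9294 > 0 → [-6.9375, -6.875]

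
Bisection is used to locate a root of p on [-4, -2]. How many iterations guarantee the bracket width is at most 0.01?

8

Width after n steps is 2/2^n. Need 2^n ≥ 2/0.01 = 200.
2^7 = 128 < 200 ≤ 2^8 = 256, so n = 8.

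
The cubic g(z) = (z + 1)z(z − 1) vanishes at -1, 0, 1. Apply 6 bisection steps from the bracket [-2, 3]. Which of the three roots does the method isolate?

m = 0.5, g(m) = -0.375 (−); new bracket [0.5, 3]
m = 1.75, g(m) = 3.609375 (+); new bracket [0.5, 1.75]
m = 1.125, g(m) = 0.298828 (+); new bracket [0.5, 1.125]
m = 0.8125, g(m) = -0.2761 (−); new bracket [0.8125, 1.125]
m = 0.96875, g(m) = -0.0596 (−); new bracket [0.96875, 1.125]
m = 1.046875, g(m) = 0.1004 (+); new bracket [0.96875, 1.046875]

1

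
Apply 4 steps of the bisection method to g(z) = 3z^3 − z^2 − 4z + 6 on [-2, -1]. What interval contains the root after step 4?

[-1.5, -1.4375]

z = -1.5 gives g = -0.375, negative; keep [-1.5, -1]
z = -1.25 gives g = 3.578125, positive; keep [-1.5, -1.25]
z = -1.375 gives g = 1.810547, positive; keep [-1.5, -1.375]
z = -1.4375 gives g = 0.7722, positive; keep [-1.5, -1.4375]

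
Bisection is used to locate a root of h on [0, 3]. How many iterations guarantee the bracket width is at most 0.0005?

Width after n steps is 3/2^n. Need 2^n ≥ 3/0.0005 = 6000.
2^12 = 4096 < 6000 ≤ 2^13 = 8192, so n = 13.

13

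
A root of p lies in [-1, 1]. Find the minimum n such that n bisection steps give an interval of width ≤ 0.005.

Width after n steps is 2/2^n. Need 2^n ≥ 2/0.005 = 400.
2^8 = 256 < 400 ≤ 2^9 = 512, so n = 9.

9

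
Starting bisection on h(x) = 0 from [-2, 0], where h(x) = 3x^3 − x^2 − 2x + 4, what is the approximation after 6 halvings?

h(-1) = 2 > 0, so the root lies in [-2, -1]
h(-1.5) = -5.375 < 0, so the root lies in [-1.5, -1]
h(-1.25) = -0.921875 < 0, so the root lies in [-1.25, -1]
h(-1.125) = 0.7129 > 0, so the root lies in [-1.25, -1.125]
h(-1.1875) = -0.0588 < 0, so the root lies in [-1.1875, -1.125]
h(-1.15625) = 0.3382 > 0, so the root lies in [-1.1875, -1.15625]

-1.15625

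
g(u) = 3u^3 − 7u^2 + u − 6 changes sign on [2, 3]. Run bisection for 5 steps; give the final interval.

g(2.5) = -0.375 < 0, so the root lies in [2.5, 3]
g(2.75) = 6.203125 > 0, so the root lies in [2.5, 2.75]
g(2.625) = 2.654297 > 0, so the root lies in [2.5, 2.625]
g(2.5625) = 1.0769 > 0, so the root lies in [2.5, 2.5625]
g(2.53125) = 0.3355 > 0, so the root lies in [2.5, 2.53125]

[2.5, 2.53125]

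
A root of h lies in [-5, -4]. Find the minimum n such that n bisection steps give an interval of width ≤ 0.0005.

Width after n steps is 1/2^n. Need 2^n ≥ 1/0.0005 = 2000.
2^10 = 1024 < 2000 ≤ 2^11 = 2048, so n = 11.

11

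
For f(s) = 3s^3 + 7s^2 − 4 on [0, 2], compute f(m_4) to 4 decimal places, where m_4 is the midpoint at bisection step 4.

s = 1 gives f = 6, positive; keep [0, 1]
s = 0.5 gives f = -1.875, negative; keep [0.5, 1]
s = 0.75 gives f = 1.203125, positive; keep [0.5, 0.75]
s = 0.625 gives f = -0.5332, negative; keep [0.625, 0.75]

-0.5332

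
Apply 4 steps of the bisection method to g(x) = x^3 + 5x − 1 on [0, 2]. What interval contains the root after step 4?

midpoint 1: g = 5 > 0 → [0, 1]
midpoint 0.5: g = 1.625 > 0 → [0, 0.5]
midpoint 0.25: g = 0.265625 > 0 → [0, 0.25]
midpoint 0.125: g = -0.373 < 0 → [0.125, 0.25]

[0.125, 0.25]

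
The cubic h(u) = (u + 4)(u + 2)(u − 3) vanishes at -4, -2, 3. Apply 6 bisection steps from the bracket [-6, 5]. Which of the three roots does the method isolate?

u = -0.5 gives h = -18.375, negative; keep [-0.5, 5]
u = 2.25 gives h = -19.921875, negative; keep [2.25, 5]
u = 3.625 gives h = 26.806641, positive; keep [2.25, 3.625]
u = 2.9375 gives h = -2.1409, negative; keep [2.9375, 3.625]
u = 3.28125 gives h = 10.8152, positive; keep [2.9375, 3.28125]
u = 3.109375 gives h = 3.973, positive; keep [2.9375, 3.109375]

3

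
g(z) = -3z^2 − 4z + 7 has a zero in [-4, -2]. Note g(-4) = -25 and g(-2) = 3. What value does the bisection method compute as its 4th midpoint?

z = -3 gives g = -8, negative; keep [-3, -2]
z = -2.5 gives g = -1.75, negative; keep [-2.5, -2]
z = -2.25 gives g = 0.8125, positive; keep [-2.5, -2.25]
z = -2.375 gives g = -0.4219, negative; keep [-2.375, -2.25]

-2.375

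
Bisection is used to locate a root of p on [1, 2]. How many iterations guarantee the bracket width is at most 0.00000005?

25

Width after n steps is 1/2^n. Need 2^n ≥ 1/0.00000005 = 20000000.
2^24 = 16777216 < 20000000 ≤ 2^25 = 33554432, so n = 25.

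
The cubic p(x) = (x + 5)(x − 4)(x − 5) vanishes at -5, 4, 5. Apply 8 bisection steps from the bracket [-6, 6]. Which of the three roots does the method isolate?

x = 0 gives p = 100, positive; keep [-6, 0]
x = -3 gives p = 112, positive; keep [-6, -3]
x = -4.5 gives p = 40.375, positive; keep [-6, -4.5]
x = -5.25 gives p = -23.7031, negative; keep [-5.25, -4.5]
x = -4.875 gives p = 10.9551, positive; keep [-5.25, -4.875]
x = -5.0625 gives p = -5.6995, negative; keep [-5.0625, -4.875]
x = -4.96875 gives p = 2.794, positive; keep [-5.0625, -4.96875]
x = -5.015625 gives p = -1.4109, negative; keep [-5.015625, -4.96875]

-5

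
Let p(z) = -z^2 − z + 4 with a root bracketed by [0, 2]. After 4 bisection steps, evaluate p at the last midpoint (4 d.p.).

-0.2656

m = 1, p(m) = 2 (+); new bracket [1, 2]
m = 1.5, p(m) = 0.25 (+); new bracket [1.5, 2]
m = 1.75, p(m) = -0.8125 (−); new bracket [1.5, 1.75]
m = 1.625, p(m) = -0.2656 (−); new bracket [1.5, 1.625]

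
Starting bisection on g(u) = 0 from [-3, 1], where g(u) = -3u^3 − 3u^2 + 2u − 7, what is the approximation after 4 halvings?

-1.75

u = -1 gives g = -9, negative; keep [-3, -1]
u = -2 gives g = 1, positive; keep [-2, -1]
u = -1.5 gives g = -6.625, negative; keep [-2, -1.5]
u = -1.75 gives g = -3.6094, negative; keep [-2, -1.75]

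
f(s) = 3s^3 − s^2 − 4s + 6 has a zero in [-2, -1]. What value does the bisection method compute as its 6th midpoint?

-1.484375

midpoint -1.5: f = -0.375 < 0 → [-1.5, -1]
midpoint -1.25: f = 3.578125 > 0 → [-1.5, -1.25]
midpoint -1.375: f = 1.810547 > 0 → [-1.5, -1.375]
midpoint -1.4375: f = 0.7722 > 0 → [-1.5, -1.4375]
midpoint -1.46875: f = 0.2125 > 0 → [-1.5, -1.46875]
midpoint -1.484375: f = -0.0777 < 0 → [-1.484375, -1.46875]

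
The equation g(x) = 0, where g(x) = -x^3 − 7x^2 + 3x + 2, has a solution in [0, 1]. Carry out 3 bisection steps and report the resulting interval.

[0.625, 0.75]

midpoint 0.5: g = 1.625 > 0 → [0.5, 1]
midpoint 0.75: g = -0.109375 < 0 → [0.5, 0.75]
midpoint 0.625: g = 0.896484 > 0 → [0.625, 0.75]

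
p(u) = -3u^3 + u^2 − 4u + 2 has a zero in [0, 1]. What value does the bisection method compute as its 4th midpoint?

u = 0.5 gives p = -0.125, negative; keep [0, 0.5]
u = 0.25 gives p = 1.015625, positive; keep [0.25, 0.5]
u = 0.375 gives p = 0.482422, positive; keep [0.375, 0.5]
u = 0.4375 gives p = 0.1902, positive; keep [0.4375, 0.5]

0.4375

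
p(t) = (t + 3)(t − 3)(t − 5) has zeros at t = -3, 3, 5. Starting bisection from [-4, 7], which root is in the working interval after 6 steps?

t = 1.5 gives p = 23.625, positive; keep [-4, 1.5]
t = -1.25 gives p = 46.484375, positive; keep [-4, -1.25]
t = -2.625 gives p = 16.083984, positive; keep [-4, -2.625]
t = -3.3125 gives p = -16.3977, negative; keep [-3.3125, -2.625]
t = -2.96875 gives p = 1.4864, positive; keep [-3.3125, -2.96875]
t = -3.140625 gives p = -7.0296, negative; keep [-3.140625, -2.96875]

-3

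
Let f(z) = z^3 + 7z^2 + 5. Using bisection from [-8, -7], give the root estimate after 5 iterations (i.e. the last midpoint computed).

z = -7.5 gives f = -23.125, negative; keep [-7.5, -7]
z = -7.25 gives f = -8.140625, negative; keep [-7.25, -7]
z = -7.125 gives f = -1.345703, negative; keep [-7.125, -7]
z = -7.0625 gives f = 1.8826, positive; keep [-7.125, -7.0625]
z = -7.09375 gives f = 0.2824, positive; keep [-7.125, -7.09375]

-7.09375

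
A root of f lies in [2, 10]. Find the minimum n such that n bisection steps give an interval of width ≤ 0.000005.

Width after n steps is 8/2^n. Need 2^n ≥ 8/0.000005 = 1600000.
2^20 = 1048576 < 1600000 ≤ 2^21 = 2097152, so n = 21.

21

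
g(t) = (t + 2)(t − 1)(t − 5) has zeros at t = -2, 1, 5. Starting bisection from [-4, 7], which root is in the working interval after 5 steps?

g(1.5) = -6.125 < 0, so the root lies in [1.5, 7]
g(4.25) = -15.234375 < 0, so the root lies in [4.25, 7]
g(5.625) = 22.041016 > 0, so the root lies in [4.25, 5.625]
g(4.9375) = -1.7073 < 0, so the root lies in [4.9375, 5.625]
g(5.28125) = 8.7674 > 0, so the root lies in [4.9375, 5.28125]

5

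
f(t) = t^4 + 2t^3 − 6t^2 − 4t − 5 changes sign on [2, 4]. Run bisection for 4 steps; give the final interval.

midpoint 3: f = 64 > 0 → [2, 3]
midpoint 2.5: f = 17.8125 > 0 → [2, 2.5]
midpoint 2.25: f = 4.035156 > 0 → [2, 2.25]
midpoint 2.125: f = -1.0115 < 0 → [2.125, 2.25]

[2.125, 2.25]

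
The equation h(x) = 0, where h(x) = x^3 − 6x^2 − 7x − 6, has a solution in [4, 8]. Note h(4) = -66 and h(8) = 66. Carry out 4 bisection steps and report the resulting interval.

midpoint 6: h = -48 < 0 → [6, 8]
midpoint 7: h = -6 < 0 → [7, 8]
midpoint 7.5: h = 25.875 > 0 → [7, 7.5]
midpoint 7.25: h = 8.9531 > 0 → [7, 7.25]

[7, 7.25]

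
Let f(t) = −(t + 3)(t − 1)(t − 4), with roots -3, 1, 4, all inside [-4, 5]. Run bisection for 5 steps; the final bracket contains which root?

t = 0.5 gives f = -6.125, negative; keep [-4, 0.5]
t = -1.75 gives f = -19.765625, negative; keep [-4, -1.75]
t = -2.875 gives f = -3.330078, negative; keep [-4, -2.875]
t = -3.4375 gives f = 14.4392, positive; keep [-3.4375, -2.875]
t = -3.15625 gives f = 4.6474, positive; keep [-3.15625, -2.875]

-3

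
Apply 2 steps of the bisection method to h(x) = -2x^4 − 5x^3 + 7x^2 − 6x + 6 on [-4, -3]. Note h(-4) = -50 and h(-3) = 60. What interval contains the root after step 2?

h(-3.5) = 27 > 0, so the root lies in [-4, -3.5]
h(-3.75) = -4.898438 < 0, so the root lies in [-3.75, -3.5]

[-3.75, -3.5]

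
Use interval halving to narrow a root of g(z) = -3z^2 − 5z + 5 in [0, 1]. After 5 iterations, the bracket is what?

m = 0.5, g(m) = 1.75 (+); new bracket [0.5, 1]
m = 0.75, g(m) = -0.4375 (−); new bracket [0.5, 0.75]
m = 0.625, g(m) = 0.703125 (+); new bracket [0.625, 0.75]
m = 0.6875, g(m) = 0.1445 (+); new bracket [0.6875, 0.75]
m = 0.71875, g(m) = -0.1436 (−); new bracket [0.6875, 0.71875]

[0.6875, 0.71875]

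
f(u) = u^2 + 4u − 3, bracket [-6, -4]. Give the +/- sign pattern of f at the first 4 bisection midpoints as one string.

+-+-

u = -5 gives f = 2, positive; keep [-5, -4]
u = -4.5 gives f = -0.75, negative; keep [-5, -4.5]
u = -4.75 gives f = 0.5625, positive; keep [-4.75, -4.5]
u = -4.625 gives f = -0.1094, negative; keep [-4.75, -4.625]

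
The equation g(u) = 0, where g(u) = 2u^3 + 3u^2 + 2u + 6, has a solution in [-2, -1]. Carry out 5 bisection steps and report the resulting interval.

m = -1.5, g(m) = 3 (+); new bracket [-2, -1.5]
m = -1.75, g(m) = 0.96875 (+); new bracket [-2, -1.75]
m = -1.875, g(m) = -0.386719 (−); new bracket [-1.875, -1.75]
m = -1.8125, g(m) = 0.3218 (+); new bracket [-1.875, -1.8125]
m = -1.84375, g(m) = -0.0246 (−); new bracket [-1.84375, -1.8125]

[-1.84375, -1.8125]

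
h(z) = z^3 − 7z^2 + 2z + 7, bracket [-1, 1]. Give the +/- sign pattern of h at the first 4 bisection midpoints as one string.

z = 0 gives h = 7, positive; keep [-1, 0]
z = -0.5 gives h = 4.125, positive; keep [-1, -0.5]
z = -0.75 gives h = 1.140625, positive; keep [-1, -0.75]
z = -0.875 gives h = -0.7793, negative; keep [-0.875, -0.75]

+++-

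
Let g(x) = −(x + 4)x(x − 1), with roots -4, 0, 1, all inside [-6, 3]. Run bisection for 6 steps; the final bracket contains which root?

-4

x = -1.5 gives g = -9.375, negative; keep [-6, -1.5]
x = -3.75 gives g = -4.453125, negative; keep [-6, -3.75]
x = -4.875 gives g = 25.060547, positive; keep [-4.875, -3.75]
x = -4.3125 gives g = 7.1594, positive; keep [-4.3125, -3.75]
x = -4.03125 gives g = 0.6338, positive; keep [-4.03125, -3.75]
x = -3.890625 gives g = -2.0811, negative; keep [-4.03125, -3.890625]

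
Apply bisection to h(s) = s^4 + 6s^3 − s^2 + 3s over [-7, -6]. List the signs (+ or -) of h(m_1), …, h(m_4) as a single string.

s = -6.5 gives h = 75.5625, positive; keep [-6.5, -6]
s = -6.25 gives h = 3.222656, positive; keep [-6.25, -6]
s = -6.125 gives h = -27.167725, negative; keep [-6.25, -6.125]
s = -6.1875 gives h = -12.4309, negative; keep [-6.25, -6.1875]

++--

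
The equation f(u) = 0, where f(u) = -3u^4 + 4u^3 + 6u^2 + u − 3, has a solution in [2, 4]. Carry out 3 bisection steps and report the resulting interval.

f(3) = -81 < 0, so the root lies in [2, 3]
f(2.5) = -17.6875 < 0, so the root lies in [2, 2.5]
f(2.25) = -1.699219 < 0, so the root lies in [2, 2.25]

[2, 2.25]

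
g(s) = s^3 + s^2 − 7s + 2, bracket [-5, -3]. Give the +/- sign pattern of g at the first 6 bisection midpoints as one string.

--+--+

s = -4 gives g = -18, negative; keep [-4, -3]
s = -3.5 gives g = -4.125, negative; keep [-3.5, -3]
s = -3.25 gives g = 0.984375, positive; keep [-3.5, -3.25]
s = -3.375 gives g = -1.4277, negative; keep [-3.375, -3.25]
s = -3.3125 gives g = -0.1868, negative; keep [-3.3125, -3.25]
s = -3.28125 gives g = 0.4074, positive; keep [-3.3125, -3.28125]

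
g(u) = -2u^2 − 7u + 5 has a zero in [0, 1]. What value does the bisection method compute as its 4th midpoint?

u = 0.5 gives g = 1, positive; keep [0.5, 1]
u = 0.75 gives g = -1.375, negative; keep [0.5, 0.75]
u = 0.625 gives g = -0.15625, negative; keep [0.5, 0.625]
u = 0.5625 gives g = 0.4297, positive; keep [0.5625, 0.625]

0.5625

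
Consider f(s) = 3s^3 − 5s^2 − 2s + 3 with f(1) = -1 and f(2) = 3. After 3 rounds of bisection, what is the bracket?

s = 1.5 gives f = -1.125, negative; keep [1.5, 2]
s = 1.75 gives f = 0.265625, positive; keep [1.5, 1.75]
s = 1.625 gives f = -0.580078, negative; keep [1.625, 1.75]

[1.625, 1.75]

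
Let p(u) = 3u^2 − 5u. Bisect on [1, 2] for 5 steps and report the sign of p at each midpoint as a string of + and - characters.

-+-+-

midpoint 1.5: p = -0.75 < 0 → [1.5, 2]
midpoint 1.75: p = 0.4375 > 0 → [1.5, 1.75]
midpoint 1.625: p = -0.203125 < 0 → [1.625, 1.75]
midpoint 1.6875: p = 0.1055 > 0 → [1.625, 1.6875]
midpoint 1.65625: p = -0.0518 < 0 → [1.65625, 1.6875]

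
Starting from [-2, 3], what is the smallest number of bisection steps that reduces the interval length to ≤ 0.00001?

Width after n steps is 5/2^n. Need 2^n ≥ 5/0.00001 = 500000.
2^18 = 262144 < 500000 ≤ 2^19 = 524288, so n = 19.

19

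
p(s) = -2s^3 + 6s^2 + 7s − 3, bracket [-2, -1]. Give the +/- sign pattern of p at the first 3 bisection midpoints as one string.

m = -1.5, p(m) = 6.75 (+); new bracket [-1.5, -1]
m = -1.25, p(m) = 1.53125 (+); new bracket [-1.25, -1]
m = -1.125, p(m) = -0.433594 (−); new bracket [-1.25, -1.125]

++-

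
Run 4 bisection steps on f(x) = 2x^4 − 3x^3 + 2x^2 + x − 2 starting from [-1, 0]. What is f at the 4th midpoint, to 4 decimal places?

midpoint -0.5: f = -1.5 < 0 → [-1, -0.5]
midpoint -0.75: f = 0.273438 > 0 → [-0.75, -0.5]
midpoint -0.625: f = -0.806152 < 0 → [-0.75, -0.625]
midpoint -0.6875: f = -0.3205 < 0 → [-0.75, -0.6875]

-0.3205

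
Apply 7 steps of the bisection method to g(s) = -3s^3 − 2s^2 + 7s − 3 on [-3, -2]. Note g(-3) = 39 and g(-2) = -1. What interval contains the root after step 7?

[-2.046875, -2.0390625]

midpoint -2.5: g = 13.875 > 0 → [-2.5, -2]
midpoint -2.25: g = 5.296875 > 0 → [-2.25, -2]
midpoint -2.125: g = 1.880859 > 0 → [-2.125, -2]
midpoint -2.0625: g = 0.3757 > 0 → [-2.0625, -2]
midpoint -2.03125: g = -0.328 < 0 → [-2.0625, -2.03125]
midpoint -2.046875: g = 0.0198 > 0 → [-2.046875, -2.03125]
midpoint -2.0390625: g = -0.1551 < 0 → [-2.046875, -2.0390625]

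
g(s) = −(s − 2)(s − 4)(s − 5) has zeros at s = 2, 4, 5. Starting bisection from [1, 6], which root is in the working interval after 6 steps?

m = 3.5, g(m) = -1.125 (−); new bracket [1, 3.5]
m = 2.25, g(m) = -1.203125 (−); new bracket [1, 2.25]
m = 1.625, g(m) = 3.005859 (+); new bracket [1.625, 2.25]
m = 1.9375, g(m) = 0.3948 (+); new bracket [1.9375, 2.25]
m = 2.09375, g(m) = -0.5194 (−); new bracket [1.9375, 2.09375]
m = 2.015625, g(m) = -0.0925 (−); new bracket [1.9375, 2.015625]

2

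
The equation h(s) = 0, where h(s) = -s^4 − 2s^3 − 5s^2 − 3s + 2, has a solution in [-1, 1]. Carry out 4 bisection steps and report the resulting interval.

s = 0 gives h = 2, positive; keep [0, 1]
s = 0.5 gives h = -1.0625, negative; keep [0, 0.5]
s = 0.25 gives h = 0.902344, positive; keep [0.25, 0.5]
s = 0.375 gives h = 0.0466, positive; keep [0.375, 0.5]

[0.375, 0.5]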